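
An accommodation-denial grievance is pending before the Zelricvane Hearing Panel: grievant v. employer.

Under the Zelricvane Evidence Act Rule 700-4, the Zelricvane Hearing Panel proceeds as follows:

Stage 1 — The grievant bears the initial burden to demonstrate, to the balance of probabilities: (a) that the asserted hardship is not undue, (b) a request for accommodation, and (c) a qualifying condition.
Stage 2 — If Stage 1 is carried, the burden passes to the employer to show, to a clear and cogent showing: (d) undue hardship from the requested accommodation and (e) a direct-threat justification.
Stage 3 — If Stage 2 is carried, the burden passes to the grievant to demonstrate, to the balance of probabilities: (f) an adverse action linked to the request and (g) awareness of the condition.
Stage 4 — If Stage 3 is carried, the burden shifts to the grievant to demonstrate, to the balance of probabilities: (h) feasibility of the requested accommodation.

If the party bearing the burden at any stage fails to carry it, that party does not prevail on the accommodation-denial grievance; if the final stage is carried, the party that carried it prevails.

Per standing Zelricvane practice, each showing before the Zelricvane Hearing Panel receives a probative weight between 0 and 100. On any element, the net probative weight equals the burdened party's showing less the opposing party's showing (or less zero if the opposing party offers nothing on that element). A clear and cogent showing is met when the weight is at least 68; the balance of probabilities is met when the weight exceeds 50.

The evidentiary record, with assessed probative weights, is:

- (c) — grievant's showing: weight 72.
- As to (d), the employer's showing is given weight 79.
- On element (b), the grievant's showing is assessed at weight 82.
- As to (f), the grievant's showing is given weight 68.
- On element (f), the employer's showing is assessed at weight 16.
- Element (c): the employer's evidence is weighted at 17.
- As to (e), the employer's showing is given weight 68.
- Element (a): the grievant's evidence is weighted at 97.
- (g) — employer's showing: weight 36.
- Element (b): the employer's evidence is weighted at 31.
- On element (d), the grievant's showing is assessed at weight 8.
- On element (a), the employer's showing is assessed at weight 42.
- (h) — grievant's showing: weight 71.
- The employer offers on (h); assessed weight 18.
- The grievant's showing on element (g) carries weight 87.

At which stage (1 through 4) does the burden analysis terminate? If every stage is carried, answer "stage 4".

At Stage 1 the grievant must meet the balance of probabilities (weight exceeds 50): on (a) the weight is 97 less the opposing 42 gives net 55, > 50, so (a) meets the standard; on (b) the weight is 82 less the opposing 31 gives net 51, which does exceed 50, so (b) meets the standard; on (c) the weight is 72 less the opposing 17 gives net 55, which does exceed 50, so (c) meets the standard.
  Stage 1 is satisfied; the onus moves to the employer.
At Stage 2 the employer must meet a clear and cogent showing (weight is at least 68): on (d) the weight is 79 less the opposing 8 gives net 71, ≥ 68, so (d) meets the standard; on (e) the weight is 68, ≥ 68, so (e) meets the standard.
  All elements met. The burden passes to the grievant.
At Stage 3 the grievant must meet the balance of probabilities (weight exceeds 50): on (f) the weight is 68 less the opposing 16 gives net 52, > 50, so (f) meets the standard; on (g) the weight is 87 less the opposing 36 gives net 51, which does exceed 50, so (g) meets the standard.
  All elements met. The grievant retains the burden for Stage 4.
At Stage 4 the grievant must meet the balance of probabilities (weight exceeds 50): on (h) the weight is 71 less the opposing 18 gives net 53, which does exceed 50, so (h) meets the standard.
  Stage 4 carried; the final stage is satisfied.
With every stage satisfied, the grievant prevails.

stage 4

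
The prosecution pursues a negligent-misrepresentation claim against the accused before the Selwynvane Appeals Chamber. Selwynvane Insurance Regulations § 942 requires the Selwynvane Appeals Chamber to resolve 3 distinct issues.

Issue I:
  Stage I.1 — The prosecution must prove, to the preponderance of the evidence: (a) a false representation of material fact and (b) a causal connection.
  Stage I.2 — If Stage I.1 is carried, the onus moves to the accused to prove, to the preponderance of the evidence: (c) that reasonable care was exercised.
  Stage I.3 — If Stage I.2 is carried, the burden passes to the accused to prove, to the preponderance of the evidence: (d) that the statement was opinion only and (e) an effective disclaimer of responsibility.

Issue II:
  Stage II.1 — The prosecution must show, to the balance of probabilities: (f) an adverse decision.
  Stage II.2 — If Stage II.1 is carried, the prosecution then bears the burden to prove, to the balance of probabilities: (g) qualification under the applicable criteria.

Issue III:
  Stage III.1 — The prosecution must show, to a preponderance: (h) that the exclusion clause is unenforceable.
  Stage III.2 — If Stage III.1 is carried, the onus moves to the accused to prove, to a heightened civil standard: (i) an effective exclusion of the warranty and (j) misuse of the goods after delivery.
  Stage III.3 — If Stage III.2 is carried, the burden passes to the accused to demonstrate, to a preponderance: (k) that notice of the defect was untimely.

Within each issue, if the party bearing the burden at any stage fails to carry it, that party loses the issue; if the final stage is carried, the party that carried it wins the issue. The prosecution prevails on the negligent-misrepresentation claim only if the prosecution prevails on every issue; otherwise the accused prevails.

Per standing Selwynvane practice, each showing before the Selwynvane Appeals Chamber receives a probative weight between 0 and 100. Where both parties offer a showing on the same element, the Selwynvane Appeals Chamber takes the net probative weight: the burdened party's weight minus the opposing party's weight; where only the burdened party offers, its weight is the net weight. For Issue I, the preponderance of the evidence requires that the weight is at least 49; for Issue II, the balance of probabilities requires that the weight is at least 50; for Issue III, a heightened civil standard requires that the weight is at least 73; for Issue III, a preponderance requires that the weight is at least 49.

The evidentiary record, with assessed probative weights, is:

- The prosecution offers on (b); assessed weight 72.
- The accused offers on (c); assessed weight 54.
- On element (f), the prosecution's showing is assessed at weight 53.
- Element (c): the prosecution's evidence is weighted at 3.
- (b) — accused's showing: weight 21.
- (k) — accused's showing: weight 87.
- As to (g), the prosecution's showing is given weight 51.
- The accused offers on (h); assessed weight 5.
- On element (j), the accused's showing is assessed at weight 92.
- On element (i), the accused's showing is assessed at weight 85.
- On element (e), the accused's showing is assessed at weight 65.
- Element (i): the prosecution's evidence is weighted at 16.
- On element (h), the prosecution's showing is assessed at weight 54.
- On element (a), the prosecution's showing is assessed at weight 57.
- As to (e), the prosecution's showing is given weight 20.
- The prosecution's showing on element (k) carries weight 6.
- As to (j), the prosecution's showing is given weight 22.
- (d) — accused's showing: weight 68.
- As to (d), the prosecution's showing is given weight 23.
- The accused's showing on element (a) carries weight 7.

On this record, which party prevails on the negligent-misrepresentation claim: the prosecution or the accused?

— Issue I —
Stage I.1 (prosecution, the preponderance of the evidence, weight is at least 49): (a) net 57−7=50 ≥ 49 — meets; (b) net 72−21=51 ≥ 49 — meets.
  The prosecution carries Stage I.1; the accused now bears the burden.
Stage I.2 (accused, the preponderance of the evidence, weight is at least 49): (c) net 54−3=51 ≥ 49 — meets.
  Stage I.2 is satisfied; the accused continues to bear the burden.
Stage I.3 (accused, the preponderance of the evidence, weight is at least 49): (d) net 68−23=45 < 49 — fails; (e) net 65−20=45 < 49 — fails.
  The accused does not carry Stage I.3.
So the prosecution prevails on this issue.
— Issue II —
Stage II.1 — burden on prosecution; standard: the balance of probabilities (weight is at least 50).
    (f): 53 ≥ 50 [met]
  Stage II.1 carried; the burden remains with the prosecution.
Stage II.2 — burden on prosecution; standard: the balance of probabilities (weight is at least 50).
    (g): 51 ≥ 50 [met]
  All elements met at the final stage.
All stages carried — the prosecution prevails on this issue.
— Issue III —
Stage III.1 — burden on prosecution; standard: a preponderance (weight is at least 49).
    (h): 54 − 5 = 49 ≥ 49 [met]
  All elements met. The burden passes to the accused.
Stage III.2 — burden on accused; standard: a heightened civil standard (weight is at least 73).
    (i): 85 − 16 = 69 < 73 [not met]
    (j): 92 − 22 = 70 < 73 [not met]
  Not every element is met, so the accused fails to carry Stage III.2.
So the prosecution prevails on this issue.
Per-issue: Issue I → prosecution; Issue II → prosecution; Issue III → prosecution. The prosecution must prevail on every issue; overall, the prosecution prevails.

prosecution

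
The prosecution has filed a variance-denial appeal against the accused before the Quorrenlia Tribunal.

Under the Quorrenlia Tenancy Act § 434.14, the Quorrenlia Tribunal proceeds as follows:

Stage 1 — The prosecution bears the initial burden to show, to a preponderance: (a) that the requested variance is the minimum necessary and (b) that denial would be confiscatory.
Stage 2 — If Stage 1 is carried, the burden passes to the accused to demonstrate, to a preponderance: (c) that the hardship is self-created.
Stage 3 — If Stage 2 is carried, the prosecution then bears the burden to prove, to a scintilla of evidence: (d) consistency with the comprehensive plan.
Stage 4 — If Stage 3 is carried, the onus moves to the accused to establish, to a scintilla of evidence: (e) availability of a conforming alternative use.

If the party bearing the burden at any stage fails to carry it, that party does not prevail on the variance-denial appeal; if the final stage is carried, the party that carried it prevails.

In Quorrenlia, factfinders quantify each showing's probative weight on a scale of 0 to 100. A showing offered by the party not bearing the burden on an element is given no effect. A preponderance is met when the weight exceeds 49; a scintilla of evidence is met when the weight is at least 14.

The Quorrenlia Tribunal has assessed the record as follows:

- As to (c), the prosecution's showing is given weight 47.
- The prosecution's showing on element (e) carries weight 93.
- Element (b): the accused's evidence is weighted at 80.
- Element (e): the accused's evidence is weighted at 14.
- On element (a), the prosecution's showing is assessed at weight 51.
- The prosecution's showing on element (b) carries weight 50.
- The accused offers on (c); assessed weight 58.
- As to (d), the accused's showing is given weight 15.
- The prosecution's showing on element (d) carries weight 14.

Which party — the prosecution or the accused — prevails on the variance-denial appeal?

Stage 1 — burden on prosecution; standard: a preponderance (weight exceeds 49).
    (a): 51 > 49 [met]
    (b): 50 (accused's 80 disregarded) > 49 [met]
  Stage 1 carried; the burden shifts to the accused.
Stage 2 — burden on accused; standard: a preponderance (weight exceeds 49).
    (c): 58 (prosecution's 47 disregarded) > 49 [met]
  The accused carries Stage 2; the prosecution now bears the burden.
Stage 3 — burden on prosecution; standard: a scintilla of evidence (weight is at least 14).
    (d): 14 (accused's 15 disregarded) ≥ 14 [met]
  The prosecution carries Stage 3; the accused now bears the burden.
Stage 4 — burden on accused; standard: a scintilla of evidence (weight is at least 14).
    (e): 14 (prosecution's 93 disregarded) ≥ 14 [met]
  All elements met at the final stage.
Every stage carried; the accused prevails.

accused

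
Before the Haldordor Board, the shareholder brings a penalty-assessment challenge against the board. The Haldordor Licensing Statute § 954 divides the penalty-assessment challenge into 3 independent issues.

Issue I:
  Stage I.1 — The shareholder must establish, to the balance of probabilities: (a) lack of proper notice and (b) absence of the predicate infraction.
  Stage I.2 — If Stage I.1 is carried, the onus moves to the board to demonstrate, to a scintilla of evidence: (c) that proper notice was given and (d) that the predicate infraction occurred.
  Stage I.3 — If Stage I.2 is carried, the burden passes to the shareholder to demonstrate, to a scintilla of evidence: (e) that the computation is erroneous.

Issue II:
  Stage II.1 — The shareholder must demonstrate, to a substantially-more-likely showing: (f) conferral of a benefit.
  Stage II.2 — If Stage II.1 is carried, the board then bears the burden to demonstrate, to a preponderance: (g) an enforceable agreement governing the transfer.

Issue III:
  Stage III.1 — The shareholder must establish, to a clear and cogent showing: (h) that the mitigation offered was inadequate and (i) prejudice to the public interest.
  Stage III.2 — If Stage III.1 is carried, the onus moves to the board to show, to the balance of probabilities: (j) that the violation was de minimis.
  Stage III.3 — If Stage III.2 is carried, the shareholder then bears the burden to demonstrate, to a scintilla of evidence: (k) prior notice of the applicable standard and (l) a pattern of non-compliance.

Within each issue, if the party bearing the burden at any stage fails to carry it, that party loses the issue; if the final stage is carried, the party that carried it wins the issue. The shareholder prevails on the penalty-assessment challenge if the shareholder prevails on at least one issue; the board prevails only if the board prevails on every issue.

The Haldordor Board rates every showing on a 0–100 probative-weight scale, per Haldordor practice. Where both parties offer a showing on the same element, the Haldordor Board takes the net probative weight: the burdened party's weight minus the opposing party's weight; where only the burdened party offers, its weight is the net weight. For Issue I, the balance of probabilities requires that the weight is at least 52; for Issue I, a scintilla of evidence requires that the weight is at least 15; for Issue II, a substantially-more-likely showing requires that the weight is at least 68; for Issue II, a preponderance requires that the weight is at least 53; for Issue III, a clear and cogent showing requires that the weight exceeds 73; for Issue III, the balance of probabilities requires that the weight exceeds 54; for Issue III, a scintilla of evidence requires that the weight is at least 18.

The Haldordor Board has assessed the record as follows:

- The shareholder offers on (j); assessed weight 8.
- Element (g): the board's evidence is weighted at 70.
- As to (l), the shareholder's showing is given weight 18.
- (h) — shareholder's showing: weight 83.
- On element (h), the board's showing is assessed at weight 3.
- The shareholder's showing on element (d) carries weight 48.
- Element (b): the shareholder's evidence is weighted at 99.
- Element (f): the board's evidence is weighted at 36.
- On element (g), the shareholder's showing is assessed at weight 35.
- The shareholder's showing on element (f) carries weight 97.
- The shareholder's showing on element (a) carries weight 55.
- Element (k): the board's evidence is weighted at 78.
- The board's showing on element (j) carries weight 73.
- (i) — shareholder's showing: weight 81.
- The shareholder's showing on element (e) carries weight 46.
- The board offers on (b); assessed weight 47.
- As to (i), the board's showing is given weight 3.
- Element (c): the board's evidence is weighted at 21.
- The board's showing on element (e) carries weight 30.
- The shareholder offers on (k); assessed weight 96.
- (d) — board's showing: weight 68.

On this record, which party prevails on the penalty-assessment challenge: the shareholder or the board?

— Issue I —
Stage I.1 — burden on shareholder; standard: the balance of probabilities (weight is at least 52).
    (a): 55 ≥ 52 [met]
    (b): 99 − 47 = 52 ≥ 52 [met]
  Stage I.1 is satisfied; the onus moves to the board.
Stage I.2 — burden on board; standard: a scintilla of evidence (weight is at least 15).
    (c): 21 ≥ 15 [met]
    (d): 68 − 48 = 20 ≥ 15 [met]
  Stage I.2 carried; the burden shifts to the shareholder.
Stage I.3 — burden on shareholder; standard: a scintilla of evidence (weight is at least 15).
    (e): 46 − 30 = 16 ≥ 15 [met]
  The shareholder carries the last stage.
All stages carried — the shareholder prevails on this issue.
— Issue II —
Stage II.1 (shareholder, a substantially-more-likely showing, weight is at least 68): (f) net 97−36=61 < 68 — fails.
  Not every element is met, so the shareholder fails to carry Stage II.1.
So the board prevails on this issue.
— Issue III —
Stage III.1 (shareholder, a clear and cogent showing, weight exceeds 73): (h) net 83−3=80 > 73 — meets; (i) net 81−3=78 > 73 — meets.
  The shareholder carries Stage III.1; the board now bears the burden.
Stage III.2 (board, the balance of probabilities, weight exceeds 54): (j) net 73−8=65 > 54 — meets.
  The board carries Stage III.2; the shareholder now bears the burden.
Stage III.3 (shareholder, a scintilla of evidence, weight is at least 18): (k) net 96−78=18 ≥ 18 — meets; (l) 18 ≥ 18 — meets.
  The shareholder carries the last stage.
Every stage carried; the shareholder prevails on this issue.
Per-issue: Issue I → shareholder; Issue II → board; Issue III → shareholder. The shareholder must prevail on at least one issue; overall, the shareholder prevails.

shareholder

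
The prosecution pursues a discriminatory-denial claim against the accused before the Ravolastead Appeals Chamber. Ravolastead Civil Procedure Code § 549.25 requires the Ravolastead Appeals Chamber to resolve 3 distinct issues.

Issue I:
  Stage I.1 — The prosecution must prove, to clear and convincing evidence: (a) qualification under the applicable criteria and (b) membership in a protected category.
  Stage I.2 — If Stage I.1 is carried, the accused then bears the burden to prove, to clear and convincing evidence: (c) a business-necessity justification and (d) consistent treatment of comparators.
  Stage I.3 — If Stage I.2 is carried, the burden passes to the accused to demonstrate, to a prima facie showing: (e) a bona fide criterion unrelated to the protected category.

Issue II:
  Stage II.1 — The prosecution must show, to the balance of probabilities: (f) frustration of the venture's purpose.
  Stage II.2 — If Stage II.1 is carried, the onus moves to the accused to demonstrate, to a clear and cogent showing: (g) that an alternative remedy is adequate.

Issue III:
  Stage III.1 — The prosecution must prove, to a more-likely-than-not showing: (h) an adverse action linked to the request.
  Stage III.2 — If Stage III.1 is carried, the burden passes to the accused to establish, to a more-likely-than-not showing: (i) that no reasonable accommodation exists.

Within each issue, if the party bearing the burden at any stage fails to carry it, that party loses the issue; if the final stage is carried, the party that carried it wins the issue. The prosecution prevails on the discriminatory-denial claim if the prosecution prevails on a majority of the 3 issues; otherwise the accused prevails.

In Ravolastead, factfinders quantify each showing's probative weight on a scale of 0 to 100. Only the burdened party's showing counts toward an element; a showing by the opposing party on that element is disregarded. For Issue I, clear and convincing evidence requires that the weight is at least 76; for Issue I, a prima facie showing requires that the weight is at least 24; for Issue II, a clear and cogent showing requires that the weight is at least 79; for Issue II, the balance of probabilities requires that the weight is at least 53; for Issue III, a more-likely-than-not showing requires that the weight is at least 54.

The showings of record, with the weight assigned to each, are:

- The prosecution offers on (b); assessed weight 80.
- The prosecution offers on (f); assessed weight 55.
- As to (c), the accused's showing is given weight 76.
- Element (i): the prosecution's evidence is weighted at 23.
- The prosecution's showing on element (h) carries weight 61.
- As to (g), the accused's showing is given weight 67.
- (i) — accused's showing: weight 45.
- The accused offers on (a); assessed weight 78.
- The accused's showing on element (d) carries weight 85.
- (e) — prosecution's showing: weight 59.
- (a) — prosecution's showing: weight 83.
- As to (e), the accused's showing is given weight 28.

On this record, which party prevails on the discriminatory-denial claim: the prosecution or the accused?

— Issue I —
Stage I.1 — burden on prosecution; standard: clear and convincing evidence (weight is at least 76).
    (a): 83 (accused's 78 disregarded) ≥ 76 [met]
    (b): 80 ≥ 76 [met]
  Stage I.1 carried; the burden shifts to the accused.
Stage I.2 — burden on accused; standard: clear and convincing evidence (weight is at least 76).
    (c): 76 ≥ 76 [met]
    (d): 85 ≥ 76 [met]
  Stage I.2 carried; the burden remains with the accused.
Stage I.3 — burden on accused; standard: a prima facie showing (weight is at least 24).
    (e): 28 (prosecution's 59 disregarded) ≥ 24 [met]
  The accused carries the last stage.
Every stage carried; the accused prevails on this issue.
— Issue II —
At Stage II.1 the prosecution must meet the balance of probabilities (weight is at least 53): on (f) the weight is 55, ≥ 53, so (f) meets the standard.
  Stage II.1 is satisfied; the onus moves to the accused.
At Stage II.2 the accused must meet a clear and cogent showing (weight is at least 79): on (g) the weight is 67, < 79, so (g) does not meet the standard.
  Not every element is met, so the accused fails to carry Stage II.2.
So the prosecution prevails on this issue.
— Issue III —
Stage III.1 — burden on prosecution; standard: a more-likely-than-not showing (weight is at least 54).
    (h): 61 ≥ 54 [met]
  Stage III.1 carried; the burden shifts to the accused.
Stage III.2 — burden on accused; standard: a more-likely-than-not showing (weight is at least 54).
    (i): 45 (prosecution's 23 disregarded) < 54 [not met]
  The accused does not carry Stage III.2.
The analysis ends at Stage III.2; the prosecution prevails on this issue.
Per-issue: Issue I → accused; Issue II → prosecution; Issue III → prosecution. The prosecution must prevail on a majority of issues; overall, the prosecution prevails.

prosecution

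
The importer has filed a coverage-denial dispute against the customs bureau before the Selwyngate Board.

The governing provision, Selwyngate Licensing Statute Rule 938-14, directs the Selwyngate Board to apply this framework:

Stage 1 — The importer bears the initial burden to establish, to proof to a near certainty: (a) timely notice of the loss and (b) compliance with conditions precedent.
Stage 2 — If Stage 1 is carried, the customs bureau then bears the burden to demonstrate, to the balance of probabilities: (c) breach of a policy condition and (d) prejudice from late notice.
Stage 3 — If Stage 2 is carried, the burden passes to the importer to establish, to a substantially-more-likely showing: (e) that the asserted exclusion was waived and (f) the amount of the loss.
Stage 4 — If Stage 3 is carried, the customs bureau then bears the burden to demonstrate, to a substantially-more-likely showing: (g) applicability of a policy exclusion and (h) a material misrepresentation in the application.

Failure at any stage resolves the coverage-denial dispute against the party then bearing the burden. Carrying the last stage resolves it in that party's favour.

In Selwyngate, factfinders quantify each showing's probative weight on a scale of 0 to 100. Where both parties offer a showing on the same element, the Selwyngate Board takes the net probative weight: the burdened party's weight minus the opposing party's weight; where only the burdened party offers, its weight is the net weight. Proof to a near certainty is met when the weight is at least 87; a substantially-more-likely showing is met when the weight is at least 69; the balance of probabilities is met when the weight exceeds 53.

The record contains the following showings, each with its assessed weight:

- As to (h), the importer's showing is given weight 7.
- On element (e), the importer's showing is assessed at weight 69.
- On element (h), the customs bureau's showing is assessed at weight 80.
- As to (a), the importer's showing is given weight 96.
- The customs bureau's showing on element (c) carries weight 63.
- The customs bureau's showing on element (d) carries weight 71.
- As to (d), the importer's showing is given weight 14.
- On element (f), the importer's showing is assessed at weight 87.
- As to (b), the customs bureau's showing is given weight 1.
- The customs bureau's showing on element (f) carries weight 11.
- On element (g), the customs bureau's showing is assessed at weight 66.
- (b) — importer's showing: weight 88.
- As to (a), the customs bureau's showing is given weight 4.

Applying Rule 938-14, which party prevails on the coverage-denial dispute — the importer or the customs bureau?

Stage 1 (importer, proof to a near certainty, weight is at least 87): (a) net 96−4=92 ≥ 87 — meets; (b) net 88−1=87 ≥ 87 — meets.
  All elements met. The burden passes to the customs bureau.
Stage 2 (customs bureau, the balance of probabilities, weight exceeds 53): (c) 63 > 53 — meets; (d) net 71−14=57 > 53 — meets.
  The customs bureau carries Stage 2; the importer now bears the burden.
Stage 3 (importer, a substantially-more-likely showing, weight is at least 69): (e) 69 ≥ 69 — meets; (f) net 87−11=76 ≥ 69 — meets.
  Stage 3 carried; the burden shifts to the customs bureau.
Stage 4 (customs bureau, a substantially-more-likely showing, weight is at least 69): (g) 66 < 69 — fails; (h) net 80−7=73 ≥ 69 — meets.
  Stage 4 not carried; the customs bureau fails its burden.
The analysis ends at Stage 4; the importer prevails.

importer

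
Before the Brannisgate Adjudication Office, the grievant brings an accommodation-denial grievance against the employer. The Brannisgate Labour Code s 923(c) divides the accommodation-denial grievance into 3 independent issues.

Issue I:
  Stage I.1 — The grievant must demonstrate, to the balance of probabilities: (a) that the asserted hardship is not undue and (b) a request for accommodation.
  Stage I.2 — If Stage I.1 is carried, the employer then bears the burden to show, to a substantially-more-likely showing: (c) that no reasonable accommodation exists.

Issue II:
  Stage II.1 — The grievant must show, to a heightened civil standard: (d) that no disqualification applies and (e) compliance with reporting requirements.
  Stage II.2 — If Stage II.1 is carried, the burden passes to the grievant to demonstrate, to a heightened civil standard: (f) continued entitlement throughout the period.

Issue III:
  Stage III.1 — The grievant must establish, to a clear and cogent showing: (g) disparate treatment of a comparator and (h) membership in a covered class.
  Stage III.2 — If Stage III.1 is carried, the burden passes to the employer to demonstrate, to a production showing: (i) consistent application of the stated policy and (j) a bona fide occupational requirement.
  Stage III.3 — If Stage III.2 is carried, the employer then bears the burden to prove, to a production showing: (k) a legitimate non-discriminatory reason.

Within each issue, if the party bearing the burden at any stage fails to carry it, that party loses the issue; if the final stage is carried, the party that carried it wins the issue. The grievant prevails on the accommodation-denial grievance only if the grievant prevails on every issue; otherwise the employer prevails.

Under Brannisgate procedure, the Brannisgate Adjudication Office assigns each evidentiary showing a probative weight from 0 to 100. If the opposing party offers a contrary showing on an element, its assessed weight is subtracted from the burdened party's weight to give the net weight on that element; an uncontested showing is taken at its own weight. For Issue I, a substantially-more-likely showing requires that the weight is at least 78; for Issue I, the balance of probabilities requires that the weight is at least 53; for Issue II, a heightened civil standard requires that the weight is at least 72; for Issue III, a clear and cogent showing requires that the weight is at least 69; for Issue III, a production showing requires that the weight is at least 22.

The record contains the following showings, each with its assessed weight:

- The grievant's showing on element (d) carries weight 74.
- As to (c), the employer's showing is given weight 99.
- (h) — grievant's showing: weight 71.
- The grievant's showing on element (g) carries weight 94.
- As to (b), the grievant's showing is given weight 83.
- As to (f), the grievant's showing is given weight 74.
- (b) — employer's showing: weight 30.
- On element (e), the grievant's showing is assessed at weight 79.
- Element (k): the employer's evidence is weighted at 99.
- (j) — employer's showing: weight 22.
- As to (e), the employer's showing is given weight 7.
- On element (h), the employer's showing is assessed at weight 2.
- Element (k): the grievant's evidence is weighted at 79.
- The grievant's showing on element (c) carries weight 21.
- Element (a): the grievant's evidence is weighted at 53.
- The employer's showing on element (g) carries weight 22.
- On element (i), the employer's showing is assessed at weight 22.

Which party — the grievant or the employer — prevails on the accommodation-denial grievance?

employer

— Issue I —
Stage I.1 (grievant, the balance of probabilities, weight is at least 53): (a) 53 ≥ 53 — meets; (b) net 83−30=53 ≥ 53 — meets.
  Stage I.1 is satisfied; the onus moves to the employer.
Stage I.2 (employer, a substantially-more-likely showing, weight is at least 78): (c) net 99−21=78 ≥ 78 — meets.
  The employer carries the last stage.
With every stage satisfied, the employer prevails on this issue.
— Issue II —
Stage II.1 — burden on grievant; standard: a heightened civil standard (weight is at least 72).
    (d): 74 ≥ 72 [met]
    (e): 79 − 7 = 72 ≥ 72 [met]
  Stage II.1 carried; the burden remains with the grievant.
Stage II.2 — burden on grievant; standard: a heightened civil standard (weight is at least 72).
    (f): 74 ≥ 72 [met]
  All elements met at the final stage.
All stages carried — the grievant prevails on this issue.
— Issue III —
Stage III.1 — burden on grievant; standard: a clear and cogent showing (weight is at least 69).
    (g): 94 − 22 = 72 ≥ 69 [met]
    (h): 71 − 2 = 69 ≥ 69 [met]
  The grievant carries Stage III.1; the employer now bears the burden.
Stage III.2 — burden on employer; standard: a production showing (weight is at least 22).
    (i): 22 ≥ 22 [met]
    (j): 22 ≥ 22 [met]
  Stage III.2 is satisfied; the employer continues to bear the burden.
Stage III.3 — burden on employer; standard: a production showing (weight is at least 22).
    (k): 99 − 79 = 20 < 22 [not met]
  The employer does not carry Stage III.3.
So the grievant prevails on this issue.
Per-issue: Issue I → employer; Issue II → grievant; Issue III → grievant. The grievant must prevail on every issue; overall, the employer prevails.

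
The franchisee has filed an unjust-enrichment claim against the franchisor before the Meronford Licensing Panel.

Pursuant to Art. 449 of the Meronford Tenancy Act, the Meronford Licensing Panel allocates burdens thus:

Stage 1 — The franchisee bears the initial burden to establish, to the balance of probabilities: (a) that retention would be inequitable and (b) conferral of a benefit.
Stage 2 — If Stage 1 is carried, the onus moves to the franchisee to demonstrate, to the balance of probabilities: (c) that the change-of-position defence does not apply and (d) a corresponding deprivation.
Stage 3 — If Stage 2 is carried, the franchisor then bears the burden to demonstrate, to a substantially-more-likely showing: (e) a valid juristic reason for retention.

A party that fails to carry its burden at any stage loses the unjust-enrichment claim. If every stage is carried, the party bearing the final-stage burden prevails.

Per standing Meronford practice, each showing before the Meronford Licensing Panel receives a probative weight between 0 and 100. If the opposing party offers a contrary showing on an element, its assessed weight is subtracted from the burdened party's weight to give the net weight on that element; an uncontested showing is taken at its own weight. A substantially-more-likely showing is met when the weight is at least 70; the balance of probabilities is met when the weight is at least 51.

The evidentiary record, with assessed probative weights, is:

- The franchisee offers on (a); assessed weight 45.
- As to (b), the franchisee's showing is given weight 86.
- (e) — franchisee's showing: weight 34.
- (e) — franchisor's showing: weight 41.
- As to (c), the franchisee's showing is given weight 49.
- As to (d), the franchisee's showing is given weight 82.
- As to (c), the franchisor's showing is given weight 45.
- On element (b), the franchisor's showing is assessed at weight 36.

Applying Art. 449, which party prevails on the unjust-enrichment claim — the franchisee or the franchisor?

franchisor

Stage 1 — burden on franchisee; standard: the balance of probabilities (weight is at least 51).
    (a): 45 < 51 [not met]
    (b): 86 − 36 = 50 < 51 [not met]
  The franchisee does not carry Stage 1.
So the franchisor prevails.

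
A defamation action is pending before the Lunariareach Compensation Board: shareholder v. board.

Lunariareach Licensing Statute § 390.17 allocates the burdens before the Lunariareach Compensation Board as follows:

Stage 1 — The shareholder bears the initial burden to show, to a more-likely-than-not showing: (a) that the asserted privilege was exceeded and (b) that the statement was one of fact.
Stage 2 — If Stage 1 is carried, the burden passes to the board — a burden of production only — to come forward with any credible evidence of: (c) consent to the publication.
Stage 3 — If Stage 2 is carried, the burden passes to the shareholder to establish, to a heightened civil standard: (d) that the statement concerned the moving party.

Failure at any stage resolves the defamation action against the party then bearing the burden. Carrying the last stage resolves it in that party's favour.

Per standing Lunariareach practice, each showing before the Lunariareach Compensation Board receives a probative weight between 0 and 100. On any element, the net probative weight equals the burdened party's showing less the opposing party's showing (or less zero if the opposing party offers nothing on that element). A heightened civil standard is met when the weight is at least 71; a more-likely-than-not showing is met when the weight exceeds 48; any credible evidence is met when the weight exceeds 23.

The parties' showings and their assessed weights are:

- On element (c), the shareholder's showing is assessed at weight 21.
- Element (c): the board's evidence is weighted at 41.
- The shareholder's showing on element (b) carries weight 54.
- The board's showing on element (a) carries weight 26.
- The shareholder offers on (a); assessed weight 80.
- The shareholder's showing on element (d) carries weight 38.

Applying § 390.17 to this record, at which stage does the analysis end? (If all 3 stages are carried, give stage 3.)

At Stage 1 the shareholder must meet a more-likely-than-not showing (weight exceeds 48): on (a) the weight is 80 less the opposing 26 gives net 54, which does exceed 48, so (a) meets the standard; on (b) the weight is 54, which does exceed 48, so (b) meets the standard.
  Stage 1 carried; the burden shifts to the board.
At Stage 2 the board must meet any credible evidence (weight exceeds 23): on (c) the weight is 41 less the opposing 21 gives net 20, ≤ 23, so (c) does not meet the standard.
  Not every element is met, so the board fails to carry Stage 2.
The shareholder prevails.

stage 2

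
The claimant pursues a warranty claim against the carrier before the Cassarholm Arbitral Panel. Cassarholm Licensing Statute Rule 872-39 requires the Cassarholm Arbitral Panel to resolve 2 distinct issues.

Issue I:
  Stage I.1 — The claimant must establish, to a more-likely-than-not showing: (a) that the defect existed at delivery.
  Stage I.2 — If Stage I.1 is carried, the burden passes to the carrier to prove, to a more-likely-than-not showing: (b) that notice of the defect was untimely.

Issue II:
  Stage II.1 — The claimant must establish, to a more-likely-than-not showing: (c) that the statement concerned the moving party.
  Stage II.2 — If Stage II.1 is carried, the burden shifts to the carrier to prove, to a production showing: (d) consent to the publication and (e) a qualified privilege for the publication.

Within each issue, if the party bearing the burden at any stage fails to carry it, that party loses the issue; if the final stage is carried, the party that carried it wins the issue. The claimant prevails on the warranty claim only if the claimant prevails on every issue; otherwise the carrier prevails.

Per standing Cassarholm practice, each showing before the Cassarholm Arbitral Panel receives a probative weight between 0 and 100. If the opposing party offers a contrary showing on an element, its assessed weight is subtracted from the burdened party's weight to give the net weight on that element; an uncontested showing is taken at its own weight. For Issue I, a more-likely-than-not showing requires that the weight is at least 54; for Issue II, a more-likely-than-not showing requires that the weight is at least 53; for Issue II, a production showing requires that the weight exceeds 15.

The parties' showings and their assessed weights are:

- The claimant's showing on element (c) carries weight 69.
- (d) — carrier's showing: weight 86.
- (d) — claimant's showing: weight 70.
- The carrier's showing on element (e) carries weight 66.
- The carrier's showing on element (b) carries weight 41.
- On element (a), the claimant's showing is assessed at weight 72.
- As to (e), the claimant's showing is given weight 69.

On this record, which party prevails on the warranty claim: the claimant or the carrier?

claimant

— Issue I —
Stage I.1 — burden on claimant; standard: a more-likely-than-not showing (weight is at least 54).
    (a): 72 ≥ 54 [met]
  The claimant carries Stage I.1; the carrier now bears the burden.
Stage I.2 — burden on carrier; standard: a more-likely-than-not showing (weight is at least 54).
    (b): 41 < 54 [not met]
  Not every element is met, so the carrier fails to carry Stage I.2.
The analysis ends at Stage I.2; the claimant prevails on this issue.
— Issue II —
Stage II.1 — burden on claimant; standard: a more-likely-than-not showing (weight is at least 53).
    (c): 69 ≥ 53 [met]
  All elements met. The burden passes to the carrier.
Stage II.2 — burden on carrier; standard: a production showing (weight exceeds 15).
    (d): 86 − 70 = 16 > 15 [met]
    (e): 66 − 69 = -3 ≤ 15 [not met]
  Stage II.2 not carried; the carrier fails its burden.
The analysis ends at Stage II.2; the claimant prevails on this issue.
Per-issue: Issue I → claimant; Issue II → claimant. The claimant must prevail on every issue; overall, the claimant prevails.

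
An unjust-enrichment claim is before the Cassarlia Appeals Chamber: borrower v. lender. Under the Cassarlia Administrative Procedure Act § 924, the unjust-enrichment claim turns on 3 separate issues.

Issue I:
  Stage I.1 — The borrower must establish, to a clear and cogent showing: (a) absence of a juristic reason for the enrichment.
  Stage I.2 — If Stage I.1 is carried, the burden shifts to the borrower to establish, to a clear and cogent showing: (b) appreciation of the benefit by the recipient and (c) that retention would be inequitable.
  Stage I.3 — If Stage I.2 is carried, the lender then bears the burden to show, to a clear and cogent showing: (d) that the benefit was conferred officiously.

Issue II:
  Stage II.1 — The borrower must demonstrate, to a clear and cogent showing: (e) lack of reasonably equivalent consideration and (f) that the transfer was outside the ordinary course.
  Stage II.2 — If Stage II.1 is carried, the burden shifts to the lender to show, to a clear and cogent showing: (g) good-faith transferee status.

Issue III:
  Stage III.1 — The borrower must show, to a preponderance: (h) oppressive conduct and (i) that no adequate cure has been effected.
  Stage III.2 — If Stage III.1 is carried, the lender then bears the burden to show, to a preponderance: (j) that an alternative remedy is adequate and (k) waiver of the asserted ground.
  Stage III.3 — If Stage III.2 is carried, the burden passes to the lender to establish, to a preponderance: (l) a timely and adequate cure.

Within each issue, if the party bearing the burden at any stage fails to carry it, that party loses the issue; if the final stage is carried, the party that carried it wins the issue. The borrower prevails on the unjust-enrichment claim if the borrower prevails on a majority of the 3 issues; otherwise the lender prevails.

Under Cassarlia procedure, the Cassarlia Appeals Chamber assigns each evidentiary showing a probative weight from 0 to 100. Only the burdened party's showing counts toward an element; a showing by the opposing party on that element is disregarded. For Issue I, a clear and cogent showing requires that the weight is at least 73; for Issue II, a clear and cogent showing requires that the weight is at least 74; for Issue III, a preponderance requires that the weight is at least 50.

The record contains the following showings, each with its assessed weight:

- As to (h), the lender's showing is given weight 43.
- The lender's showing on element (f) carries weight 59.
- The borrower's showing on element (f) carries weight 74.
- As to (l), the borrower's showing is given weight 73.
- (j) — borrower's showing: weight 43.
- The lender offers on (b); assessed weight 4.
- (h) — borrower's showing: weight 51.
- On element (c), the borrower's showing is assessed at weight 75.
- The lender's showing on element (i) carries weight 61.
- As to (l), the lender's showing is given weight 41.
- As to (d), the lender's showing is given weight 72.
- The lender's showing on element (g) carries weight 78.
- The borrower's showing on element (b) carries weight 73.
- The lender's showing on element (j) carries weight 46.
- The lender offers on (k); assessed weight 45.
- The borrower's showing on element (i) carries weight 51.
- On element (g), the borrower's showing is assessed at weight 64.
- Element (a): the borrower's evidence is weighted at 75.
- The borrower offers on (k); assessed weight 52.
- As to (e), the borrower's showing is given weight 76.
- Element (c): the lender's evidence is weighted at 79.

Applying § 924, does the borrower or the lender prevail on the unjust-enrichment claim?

borrower

— Issue I —
At Stage I.1 the borrower must meet a clear and cogent showing (weight is at least 73): on (a) the weight is 75, which does reach 73, so (a) meets the standard.
  Stage I.1 is satisfied; the borrower continues to bear the burden.
At Stage I.2 the borrower must meet a clear and cogent showing (weight is at least 73): on (b) the weight is 73 (the lender's 4 is given no effect), which does reach 73, so (b) meets the standard; on (c) the weight is 75 (the lender's 79 is given no effect), ≥ 73, so (c) meets the standard.
  The borrower carries Stage I.2; the lender now bears the burden.
At Stage I.3 the lender must meet a clear and cogent showing (weight is at least 73): on (d) the weight is 72, < 73, so (d) does not meet the standard.
  Not every element is met, so the lender fails to carry Stage I.3.
So the borrower prevails on this issue.
— Issue II —
Stage II.1 — burden on borrower; standard: a clear and cogent showing (weight is at least 74).
    (e): 76 ≥ 74 [met]
    (f): 74 (lender's 59 disregarded) ≥ 74 [met]
  The borrower carries Stage II.1; the lender now bears the burden.
Stage II.2 — burden on lender; standard: a clear and cogent showing (weight is at least 74).
    (g): 78 (borrower's 64 disregarded) ≥ 74 [met]
  Stage II.2 carried; the final stage is satisfied.
All stages carried — the lender prevails on this issue.
— Issue III —
Stage III.1 (borrower, a preponderance, weight is at least 50): (h) 51 (lender's 43 disregarded) ≥ 50 — meets; (i) 51 (lender's 61 disregarded) ≥ 50 — meets.
  All elements met. The burden passes to the lender.
Stage III.2 (lender, a preponderance, weight is at least 50): (j) 46 (borrower's 43 disregarded) < 50 — fails; (k) 45 (borrower's 52 disregarded) < 50 — fails.
  The lender does not carry Stage III.2.
So the borrower prevails on this issue.
Per-issue: Issue I → borrower; Issue II → lender; Issue III → borrower. The borrower must prevail on a majority of issues; overall, the borrower prevails.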